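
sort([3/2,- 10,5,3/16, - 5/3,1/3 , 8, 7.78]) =[ - 10, - 5/3,3/16,1/3,3/2, 5, 7.78,8]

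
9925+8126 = 18051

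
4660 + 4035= 8695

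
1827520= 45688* 40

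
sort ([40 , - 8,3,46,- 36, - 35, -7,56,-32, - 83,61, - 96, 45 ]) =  [ - 96 ,-83, - 36,-35,-32, - 8, - 7, 3, 40,45,  46, 56, 61]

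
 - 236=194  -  430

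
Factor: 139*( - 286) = -39754= -  2^1*11^1*13^1*139^1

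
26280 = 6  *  4380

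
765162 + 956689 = 1721851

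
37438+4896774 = 4934212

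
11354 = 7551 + 3803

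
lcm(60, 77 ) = 4620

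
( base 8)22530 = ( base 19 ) 1793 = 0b10010101011000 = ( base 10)9560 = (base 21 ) 10e5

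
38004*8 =304032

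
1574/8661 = 1574/8661 = 0.18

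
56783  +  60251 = 117034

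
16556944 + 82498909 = 99055853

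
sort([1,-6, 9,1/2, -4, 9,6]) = [ - 6,-4,1/2,1, 6,9 , 9 ] 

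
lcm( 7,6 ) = 42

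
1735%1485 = 250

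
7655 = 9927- 2272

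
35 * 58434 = 2045190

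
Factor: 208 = 2^4*13^1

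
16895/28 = 603 + 11/28 = 603.39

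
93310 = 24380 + 68930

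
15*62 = 930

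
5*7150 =35750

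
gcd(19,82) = 1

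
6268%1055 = 993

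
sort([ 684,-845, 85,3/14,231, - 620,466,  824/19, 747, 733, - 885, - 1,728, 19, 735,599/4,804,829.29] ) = [  -  885, - 845, - 620,-1, 3/14,19,824/19,  85, 599/4, 231,466,684,728,733,735, 747,804, 829.29 ] 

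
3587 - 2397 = 1190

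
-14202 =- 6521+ - 7681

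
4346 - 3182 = 1164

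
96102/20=4805  +  1/10= 4805.10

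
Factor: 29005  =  5^1*5801^1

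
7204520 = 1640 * 4393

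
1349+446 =1795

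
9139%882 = 319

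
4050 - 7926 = - 3876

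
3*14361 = 43083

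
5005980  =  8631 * 580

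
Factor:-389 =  - 389^1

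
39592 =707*56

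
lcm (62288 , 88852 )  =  6041936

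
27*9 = 243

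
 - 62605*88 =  - 5509240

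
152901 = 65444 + 87457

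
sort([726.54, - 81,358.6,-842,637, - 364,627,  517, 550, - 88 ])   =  [ - 842  , - 364, - 88, - 81,358.6,517, 550, 627,637 , 726.54 ]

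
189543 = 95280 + 94263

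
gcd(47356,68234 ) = 2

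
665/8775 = 133/1755 = 0.08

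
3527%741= 563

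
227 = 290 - 63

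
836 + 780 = 1616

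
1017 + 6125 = 7142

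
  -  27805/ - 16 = 27805/16=1737.81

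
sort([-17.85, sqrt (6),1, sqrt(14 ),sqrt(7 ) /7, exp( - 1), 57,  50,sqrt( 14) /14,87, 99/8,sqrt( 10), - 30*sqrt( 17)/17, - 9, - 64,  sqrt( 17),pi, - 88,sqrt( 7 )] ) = [- 88 ,  -  64, - 17.85,-9, - 30*sqrt(  17 ) /17,sqrt( 14 )/14, exp( - 1) , sqrt(7)/7,1, sqrt(6 ),sqrt( 7), pi, sqrt( 10 ),sqrt( 14), sqrt(17 ), 99/8,50, 57, 87] 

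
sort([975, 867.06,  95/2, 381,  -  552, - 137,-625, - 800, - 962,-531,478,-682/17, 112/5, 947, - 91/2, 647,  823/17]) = [ - 962, -800, - 625, -552,-531, - 137,- 91/2, - 682/17,112/5,95/2, 823/17, 381, 478,647,  867.06,  947, 975 ] 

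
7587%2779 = 2029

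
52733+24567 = 77300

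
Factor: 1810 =2^1* 5^1 *181^1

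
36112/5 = 36112/5 =7222.40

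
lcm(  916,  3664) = 3664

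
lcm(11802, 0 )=0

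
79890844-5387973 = 74502871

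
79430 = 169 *470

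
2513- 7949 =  - 5436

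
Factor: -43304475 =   -  3^1*5^2*191^1*3023^1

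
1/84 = 1/84  =  0.01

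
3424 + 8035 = 11459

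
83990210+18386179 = 102376389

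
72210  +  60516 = 132726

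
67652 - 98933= - 31281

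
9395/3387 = 9395/3387 = 2.77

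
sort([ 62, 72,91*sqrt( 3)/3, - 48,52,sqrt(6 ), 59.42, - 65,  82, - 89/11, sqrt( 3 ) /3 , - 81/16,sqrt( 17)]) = [-65,-48,-89/11, - 81/16,sqrt( 3 )/3, sqrt(6 ), sqrt( 17), 52, 91*sqrt(3 )/3,  59.42,62, 72,82] 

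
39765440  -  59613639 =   -  19848199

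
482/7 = 482/7 = 68.86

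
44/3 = 44/3=14.67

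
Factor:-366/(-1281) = 2/7=2^1 * 7^( - 1 )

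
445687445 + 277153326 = 722840771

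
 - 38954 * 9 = - 350586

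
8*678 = 5424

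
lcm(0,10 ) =0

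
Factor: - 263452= - 2^2*7^1*97^2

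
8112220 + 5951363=14063583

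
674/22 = 337/11= 30.64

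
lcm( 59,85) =5015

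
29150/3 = 29150/3 = 9716.67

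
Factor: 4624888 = 2^3*313^1*1847^1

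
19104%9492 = 120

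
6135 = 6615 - 480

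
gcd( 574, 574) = 574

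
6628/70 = 3314/35=94.69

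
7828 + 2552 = 10380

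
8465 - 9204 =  - 739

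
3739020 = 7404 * 505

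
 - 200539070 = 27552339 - 228091409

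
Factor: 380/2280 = 2^(  -  1)*3^(-1 ) = 1/6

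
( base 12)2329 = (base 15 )1266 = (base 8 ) 7521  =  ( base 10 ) 3921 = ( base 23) 79b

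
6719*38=255322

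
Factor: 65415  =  3^1*5^1 * 7^2*89^1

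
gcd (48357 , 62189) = 1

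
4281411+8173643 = 12455054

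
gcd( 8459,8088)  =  1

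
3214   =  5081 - 1867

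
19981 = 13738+6243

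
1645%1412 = 233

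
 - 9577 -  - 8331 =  - 1246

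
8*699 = 5592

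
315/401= 315/401=0.79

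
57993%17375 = 5868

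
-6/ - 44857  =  6/44857  =  0.00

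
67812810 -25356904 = 42455906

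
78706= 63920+14786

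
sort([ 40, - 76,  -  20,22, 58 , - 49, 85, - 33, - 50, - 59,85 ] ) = [ -76,-59, - 50, - 49, - 33,  -  20,22,40,58 , 85, 85]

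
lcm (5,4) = 20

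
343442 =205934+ 137508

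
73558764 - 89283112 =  - 15724348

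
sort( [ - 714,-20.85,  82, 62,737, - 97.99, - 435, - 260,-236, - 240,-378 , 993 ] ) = [ - 714 ,-435, - 378, -260, - 240, -236, - 97.99, - 20.85,62, 82,737,993]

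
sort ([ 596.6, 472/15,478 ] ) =[472/15,478, 596.6 ] 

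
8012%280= 172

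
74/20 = 3 + 7/10 = 3.70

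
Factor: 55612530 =2^1*  3^2 * 5^1*617917^1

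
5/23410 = 1/4682 =0.00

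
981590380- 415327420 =566262960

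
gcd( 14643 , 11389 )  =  1627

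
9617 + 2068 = 11685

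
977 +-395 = 582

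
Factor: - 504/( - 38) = 2^2 * 3^2*7^1*19^( - 1)= 252/19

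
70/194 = 35/97 = 0.36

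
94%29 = 7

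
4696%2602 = 2094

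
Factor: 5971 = 7^1*853^1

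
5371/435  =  12 + 151/435 =12.35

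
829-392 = 437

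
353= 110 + 243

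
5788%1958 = 1872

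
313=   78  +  235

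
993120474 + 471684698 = 1464805172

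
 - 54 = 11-65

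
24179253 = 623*38811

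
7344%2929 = 1486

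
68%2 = 0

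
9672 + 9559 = 19231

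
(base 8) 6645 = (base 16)DA5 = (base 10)3493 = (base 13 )1789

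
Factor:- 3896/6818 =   -  4/7=- 2^2* 7^(-1) 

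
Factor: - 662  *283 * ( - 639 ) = 2^1*3^2*71^1*283^1*331^1 = 119714094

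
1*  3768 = 3768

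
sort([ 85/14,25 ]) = [ 85/14,25 ] 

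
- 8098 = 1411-9509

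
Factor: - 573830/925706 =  - 286915/462853  =  -5^1*227^( - 1)*2039^( - 1 ) * 57383^1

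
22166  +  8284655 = 8306821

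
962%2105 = 962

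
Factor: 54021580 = 2^2*5^1*17^1*59^1 * 2693^1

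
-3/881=-3/881=- 0.00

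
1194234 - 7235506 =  - 6041272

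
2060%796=468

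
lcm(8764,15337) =61348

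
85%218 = 85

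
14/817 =14/817 = 0.02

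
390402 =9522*41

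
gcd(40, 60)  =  20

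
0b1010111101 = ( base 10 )701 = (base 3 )221222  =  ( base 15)31B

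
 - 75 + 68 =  - 7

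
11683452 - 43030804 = -31347352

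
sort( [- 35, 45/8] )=[ - 35, 45/8]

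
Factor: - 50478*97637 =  - 4928520486 = - 2^1*3^1 * 47^1*163^1*179^1*599^1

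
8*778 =6224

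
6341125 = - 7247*( -875)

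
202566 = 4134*49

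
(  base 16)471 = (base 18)393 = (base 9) 1503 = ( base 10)1137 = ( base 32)13H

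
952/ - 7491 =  -1+6539/7491  =  -  0.13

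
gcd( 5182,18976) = 2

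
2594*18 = 46692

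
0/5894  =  0 = 0.00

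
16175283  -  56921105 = - 40745822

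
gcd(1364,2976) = 124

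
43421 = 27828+15593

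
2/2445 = 2/2445 = 0.00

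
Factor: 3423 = 3^1 * 7^1*163^1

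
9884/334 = 29 + 99/167 = 29.59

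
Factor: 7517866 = 2^1*3758933^1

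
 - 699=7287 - 7986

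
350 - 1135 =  - 785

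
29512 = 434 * 68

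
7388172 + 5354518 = 12742690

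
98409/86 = 98409/86=1144.29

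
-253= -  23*11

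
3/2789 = 3/2789  =  0.00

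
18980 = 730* 26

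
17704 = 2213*8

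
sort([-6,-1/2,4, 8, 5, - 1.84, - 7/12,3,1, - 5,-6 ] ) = [ - 6,-6 , -5, - 1.84 , - 7/12, - 1/2, 1,3, 4, 5,  8] 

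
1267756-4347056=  - 3079300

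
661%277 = 107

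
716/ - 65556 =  -1 + 16210/16389 = -0.01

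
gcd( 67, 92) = 1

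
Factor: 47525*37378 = 1776389450= 2^1*5^2*11^1*1699^1 * 1901^1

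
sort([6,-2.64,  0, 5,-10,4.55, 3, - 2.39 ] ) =[  -  10,  -  2.64,  -  2.39,0,3,4.55,5,6]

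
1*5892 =5892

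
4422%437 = 52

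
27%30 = 27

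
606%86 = 4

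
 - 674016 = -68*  9912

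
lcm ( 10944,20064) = 120384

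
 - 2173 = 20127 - 22300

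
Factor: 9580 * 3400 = 32572000=2^5*5^3*17^1* 479^1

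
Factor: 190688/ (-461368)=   -  236/571=- 2^2 * 59^1 * 571^(  -  1)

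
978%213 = 126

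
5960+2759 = 8719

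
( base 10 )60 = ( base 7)114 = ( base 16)3c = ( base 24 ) 2C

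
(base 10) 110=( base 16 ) 6E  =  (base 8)156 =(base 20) 5A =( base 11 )A0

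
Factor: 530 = 2^1 * 5^1 * 53^1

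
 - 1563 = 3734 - 5297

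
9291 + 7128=16419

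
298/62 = 149/31 = 4.81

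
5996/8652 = 1499/2163  =  0.69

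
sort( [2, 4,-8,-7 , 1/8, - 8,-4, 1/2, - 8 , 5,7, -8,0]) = [  -  8, - 8 , - 8, - 8, - 7, - 4,0,1/8, 1/2, 2,4,5,7 ] 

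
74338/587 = 126 + 376/587 = 126.64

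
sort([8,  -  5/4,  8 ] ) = [ - 5/4 , 8,8 ]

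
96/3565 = 96/3565= 0.03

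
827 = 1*827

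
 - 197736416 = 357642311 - 555378727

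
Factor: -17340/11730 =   -  34/23 = - 2^1*17^1*23^ ( - 1)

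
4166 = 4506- 340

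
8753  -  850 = 7903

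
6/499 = 6/499 = 0.01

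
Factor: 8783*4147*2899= 105590569799 = 11^1*13^2*29^1 * 223^1*8783^1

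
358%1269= 358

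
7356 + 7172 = 14528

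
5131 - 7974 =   -  2843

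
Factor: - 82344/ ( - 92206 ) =2^2*3^1 * 47^1*73^1*46103^( - 1) = 41172/46103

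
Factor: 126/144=2^ ( - 3)*7^1 = 7/8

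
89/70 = 1 + 19/70 = 1.27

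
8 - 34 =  - 26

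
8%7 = 1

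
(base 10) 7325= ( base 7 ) 30233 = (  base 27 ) a18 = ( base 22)f2l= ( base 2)1110010011101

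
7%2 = 1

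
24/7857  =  8/2619 = 0.00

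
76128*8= 609024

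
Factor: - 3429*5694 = -19524726 = - 2^1*3^4*13^1*73^1*127^1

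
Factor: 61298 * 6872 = 2^4*859^1*30649^1= 421239856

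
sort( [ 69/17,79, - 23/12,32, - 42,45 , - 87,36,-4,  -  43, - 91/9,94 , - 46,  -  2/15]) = [-87, - 46, - 43,-42,-91/9,-4,-23/12,-2/15, 69/17 , 32, 36 , 45, 79, 94] 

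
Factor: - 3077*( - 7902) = 24314454 = 2^1*3^2*17^1*181^1*439^1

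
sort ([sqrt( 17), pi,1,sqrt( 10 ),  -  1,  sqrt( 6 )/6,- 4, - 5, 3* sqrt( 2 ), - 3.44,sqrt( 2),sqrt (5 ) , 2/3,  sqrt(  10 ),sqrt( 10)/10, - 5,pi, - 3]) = [ - 5, - 5,  -  4, - 3.44, - 3 , -1, sqrt( 10)/10,sqrt(6 )/6, 2/3 , 1,sqrt( 2),  sqrt(5),pi,pi, sqrt( 10),sqrt(10),sqrt( 17), 3*sqrt (2 )]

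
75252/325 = 231 + 177/325= 231.54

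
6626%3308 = 10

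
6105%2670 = 765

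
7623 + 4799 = 12422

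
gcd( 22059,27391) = 43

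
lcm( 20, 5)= 20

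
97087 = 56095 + 40992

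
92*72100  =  6633200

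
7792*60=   467520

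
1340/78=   670/39 = 17.18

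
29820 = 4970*6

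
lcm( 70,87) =6090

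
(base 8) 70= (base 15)3B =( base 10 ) 56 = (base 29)1R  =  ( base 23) 2A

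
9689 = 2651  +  7038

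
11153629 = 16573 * 673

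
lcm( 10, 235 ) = 470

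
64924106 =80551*806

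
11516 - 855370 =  - 843854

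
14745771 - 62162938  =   - 47417167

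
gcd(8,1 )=1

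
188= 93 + 95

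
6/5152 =3/2576= 0.00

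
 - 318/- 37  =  318/37= 8.59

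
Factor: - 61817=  - 7^1*8831^1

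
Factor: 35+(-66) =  - 31^1 = -31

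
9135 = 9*1015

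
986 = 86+900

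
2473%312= 289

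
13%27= 13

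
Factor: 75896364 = 2^2*  3^1*17^1*29^1*12829^1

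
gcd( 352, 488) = 8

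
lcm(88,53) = 4664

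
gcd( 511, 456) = 1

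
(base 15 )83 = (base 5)443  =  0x7b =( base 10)123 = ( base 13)96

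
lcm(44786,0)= 0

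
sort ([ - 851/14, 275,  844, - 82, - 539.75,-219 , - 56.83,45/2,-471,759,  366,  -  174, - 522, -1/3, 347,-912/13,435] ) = [-539.75, - 522,-471, - 219,  -  174,  -  82,  -  912/13,  -  851/14, - 56.83, - 1/3,45/2, 275,347,  366,435, 759,844] 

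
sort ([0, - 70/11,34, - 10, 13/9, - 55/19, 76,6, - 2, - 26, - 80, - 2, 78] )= [ - 80 , - 26,- 10, - 70/11 , - 55/19, - 2, - 2, 0, 13/9,  6,34, 76, 78] 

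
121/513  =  121/513 = 0.24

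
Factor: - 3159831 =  - 3^1*877^1*1201^1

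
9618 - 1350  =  8268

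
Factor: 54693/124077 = 309/701 = 3^1*103^1*701^( - 1) 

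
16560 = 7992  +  8568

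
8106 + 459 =8565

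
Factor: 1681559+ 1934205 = 2^2 * 17^1*53173^1 = 3615764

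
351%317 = 34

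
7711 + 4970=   12681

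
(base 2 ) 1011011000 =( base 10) 728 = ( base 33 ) M2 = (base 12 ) 508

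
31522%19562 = 11960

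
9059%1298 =1271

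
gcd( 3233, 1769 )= 61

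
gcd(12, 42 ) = 6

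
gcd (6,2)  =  2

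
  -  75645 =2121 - 77766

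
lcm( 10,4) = 20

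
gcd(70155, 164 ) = 1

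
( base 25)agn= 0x1A11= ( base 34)5Q9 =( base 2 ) 1101000010001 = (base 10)6673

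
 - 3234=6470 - 9704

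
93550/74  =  46775/37 = 1264.19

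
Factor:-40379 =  - 149^1  *  271^1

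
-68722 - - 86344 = 17622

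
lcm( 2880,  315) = 20160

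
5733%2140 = 1453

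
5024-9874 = - 4850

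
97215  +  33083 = 130298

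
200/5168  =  25/646  =  0.04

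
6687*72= 481464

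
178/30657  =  178/30657 = 0.01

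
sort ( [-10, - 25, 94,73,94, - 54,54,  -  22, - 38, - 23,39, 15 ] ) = [ - 54,- 38, - 25, - 23,-22,  -  10,15,39,54,73,94,94] 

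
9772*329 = 3214988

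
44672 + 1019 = 45691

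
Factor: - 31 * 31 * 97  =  -31^2*97^1 = -93217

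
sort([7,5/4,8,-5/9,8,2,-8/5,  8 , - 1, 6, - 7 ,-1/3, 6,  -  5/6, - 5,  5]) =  [-7 , - 5, - 8/5,-1, - 5/6, - 5/9, - 1/3,5/4 , 2,5,6,  6,  7,8,8,8]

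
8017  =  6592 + 1425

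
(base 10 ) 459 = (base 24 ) J3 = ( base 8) 713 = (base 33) du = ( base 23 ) JM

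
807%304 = 199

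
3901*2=7802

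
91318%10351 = 8510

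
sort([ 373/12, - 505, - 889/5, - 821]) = [ - 821, - 505,- 889/5,  373/12]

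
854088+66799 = 920887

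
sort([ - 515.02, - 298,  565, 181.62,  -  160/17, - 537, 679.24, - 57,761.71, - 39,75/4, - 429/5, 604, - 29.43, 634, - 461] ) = [-537,  -  515.02, - 461, - 298, - 429/5, - 57, - 39,-29.43, - 160/17, 75/4, 181.62,  565,604 , 634,679.24, 761.71]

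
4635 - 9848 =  - 5213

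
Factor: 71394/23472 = 2^ ( - 3)*3^( - 1 )*73^1 = 73/24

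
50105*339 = 16985595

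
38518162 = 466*82657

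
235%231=4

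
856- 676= 180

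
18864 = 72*262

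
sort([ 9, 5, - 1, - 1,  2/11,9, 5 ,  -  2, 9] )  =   [ - 2,  -  1,  -  1,2/11,5, 5 , 9,  9, 9]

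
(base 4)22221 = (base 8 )1251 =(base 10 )681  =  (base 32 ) l9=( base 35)jg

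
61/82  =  61/82 = 0.74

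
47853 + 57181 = 105034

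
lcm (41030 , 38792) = 2133560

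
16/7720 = 2/965 = 0.00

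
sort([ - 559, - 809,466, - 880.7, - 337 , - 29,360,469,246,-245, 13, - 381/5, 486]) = [- 880.7, - 809, - 559, - 337, - 245,-381/5, -29,13 , 246,360, 466, 469, 486] 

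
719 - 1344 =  - 625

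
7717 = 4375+3342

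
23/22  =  23/22 = 1.05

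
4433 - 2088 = 2345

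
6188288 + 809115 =6997403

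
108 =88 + 20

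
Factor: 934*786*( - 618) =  - 2^3*3^2*103^1*131^1*467^1  =  - 453688632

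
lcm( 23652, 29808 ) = 2175984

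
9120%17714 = 9120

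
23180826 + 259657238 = 282838064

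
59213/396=149+19/36  =  149.53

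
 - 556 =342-898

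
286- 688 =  - 402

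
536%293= 243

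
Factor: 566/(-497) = -2^1*7^( - 1 )*71^(  -  1)*283^1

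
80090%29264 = 21562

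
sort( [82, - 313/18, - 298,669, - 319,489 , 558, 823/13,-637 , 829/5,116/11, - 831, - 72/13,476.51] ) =[ - 831, - 637, - 319 , - 298, - 313/18, - 72/13, 116/11,823/13 , 82 , 829/5 , 476.51, 489,558 , 669]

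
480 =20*24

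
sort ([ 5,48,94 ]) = [ 5,  48, 94]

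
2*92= 184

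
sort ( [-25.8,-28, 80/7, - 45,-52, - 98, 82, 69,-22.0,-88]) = [ - 98, - 88,- 52, - 45, - 28,-25.8,  -  22.0, 80/7,  69, 82]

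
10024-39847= -29823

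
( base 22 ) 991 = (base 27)66J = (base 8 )10713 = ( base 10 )4555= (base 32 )4eb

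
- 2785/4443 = -1+ 1658/4443 = - 0.63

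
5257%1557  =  586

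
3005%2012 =993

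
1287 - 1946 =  - 659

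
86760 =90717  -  3957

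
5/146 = 5/146 = 0.03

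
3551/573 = 3551/573  =  6.20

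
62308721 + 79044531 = 141353252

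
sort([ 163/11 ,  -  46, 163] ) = [ - 46,163/11,163]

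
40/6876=10/1719 = 0.01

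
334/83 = 334/83 = 4.02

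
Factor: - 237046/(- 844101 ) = 2^1*3^( - 4)*17^(-1)*29^1*61^1*67^1*613^( - 1) 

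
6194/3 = 2064 + 2/3 = 2064.67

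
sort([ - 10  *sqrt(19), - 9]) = [ - 10*sqrt(19 ), - 9]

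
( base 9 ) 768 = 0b1001110101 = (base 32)jl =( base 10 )629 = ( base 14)32D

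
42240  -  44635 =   -  2395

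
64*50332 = 3221248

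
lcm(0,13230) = 0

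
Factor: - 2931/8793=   -  1/3=-3^( - 1 ) 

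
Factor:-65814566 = -2^1*32907283^1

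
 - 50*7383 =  - 369150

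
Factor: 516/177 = 2^2 * 43^1*59^(- 1) = 172/59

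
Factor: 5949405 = 3^2*5^1*7^1 *11^1 * 17^1*101^1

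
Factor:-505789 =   -  29^1*107^1*163^1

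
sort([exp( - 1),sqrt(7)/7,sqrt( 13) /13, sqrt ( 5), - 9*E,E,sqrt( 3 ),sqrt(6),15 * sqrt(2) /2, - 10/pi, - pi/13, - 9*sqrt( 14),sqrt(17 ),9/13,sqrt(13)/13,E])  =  [  -  9*sqrt(14) , - 9*E,-10/pi, - pi/13, sqrt(13)/13,sqrt (13)/13,exp(- 1),sqrt(7) /7,9/13, sqrt(3 ),sqrt( 5),sqrt( 6) , E, E,sqrt(17),15*sqrt( 2)/2]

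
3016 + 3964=6980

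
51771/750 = 17257/250 =69.03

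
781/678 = 781/678=1.15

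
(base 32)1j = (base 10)51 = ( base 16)33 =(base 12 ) 43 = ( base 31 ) 1k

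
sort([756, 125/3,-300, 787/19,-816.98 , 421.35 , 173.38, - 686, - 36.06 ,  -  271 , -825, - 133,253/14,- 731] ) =[ - 825, - 816.98, - 731,-686, - 300, - 271,-133,-36.06,  253/14 , 787/19,125/3, 173.38, 421.35,756 ] 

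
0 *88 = 0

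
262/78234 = 131/39117 = 0.00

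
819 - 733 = 86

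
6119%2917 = 285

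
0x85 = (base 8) 205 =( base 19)70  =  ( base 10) 133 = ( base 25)58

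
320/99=3 + 23/99 = 3.23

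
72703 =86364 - 13661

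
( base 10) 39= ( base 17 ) 25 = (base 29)1a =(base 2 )100111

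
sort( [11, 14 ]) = [ 11, 14 ] 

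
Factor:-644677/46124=-2^( - 2)*11^1*13^( - 1 )*103^1*569^1 * 887^(-1 ) 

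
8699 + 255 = 8954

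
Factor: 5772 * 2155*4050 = 2^3*3^5*5^3*13^1*37^1*431^1=50376573000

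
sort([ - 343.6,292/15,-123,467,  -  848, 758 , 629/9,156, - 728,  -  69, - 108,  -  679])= [ - 848 ,-728,- 679,-343.6, - 123, - 108, - 69,  292/15, 629/9 , 156,467,758]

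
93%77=16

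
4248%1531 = 1186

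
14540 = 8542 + 5998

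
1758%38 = 10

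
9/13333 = 9/13333= 0.00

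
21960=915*24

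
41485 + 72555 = 114040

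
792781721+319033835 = 1111815556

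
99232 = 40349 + 58883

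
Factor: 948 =2^2*3^1*79^1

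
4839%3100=1739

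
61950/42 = 1475 = 1475.00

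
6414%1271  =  59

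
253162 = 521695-268533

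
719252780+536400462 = 1255653242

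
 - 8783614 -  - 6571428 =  - 2212186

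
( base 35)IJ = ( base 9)801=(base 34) j3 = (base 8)1211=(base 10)649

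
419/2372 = 419/2372 = 0.18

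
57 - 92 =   -  35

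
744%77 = 51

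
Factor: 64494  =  2^1*3^2*3583^1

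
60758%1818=764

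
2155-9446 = -7291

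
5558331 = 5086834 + 471497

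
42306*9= 380754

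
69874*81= 5659794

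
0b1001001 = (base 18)41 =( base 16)49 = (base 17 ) 45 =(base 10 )73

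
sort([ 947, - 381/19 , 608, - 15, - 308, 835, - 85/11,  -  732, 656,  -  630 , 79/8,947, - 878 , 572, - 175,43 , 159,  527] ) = [ - 878, - 732 ,-630,- 308, - 175 , - 381/19, - 15, - 85/11, 79/8, 43,159, 527, 572, 608, 656,  835, 947,947]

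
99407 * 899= 89366893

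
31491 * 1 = 31491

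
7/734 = 7/734 = 0.01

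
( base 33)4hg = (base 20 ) c6d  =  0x1345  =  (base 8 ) 11505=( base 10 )4933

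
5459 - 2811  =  2648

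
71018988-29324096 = 41694892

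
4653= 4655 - 2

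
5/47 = 5/47 = 0.11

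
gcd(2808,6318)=702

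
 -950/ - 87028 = 475/43514 =0.01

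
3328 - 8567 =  - 5239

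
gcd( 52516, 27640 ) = 2764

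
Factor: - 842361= - 3^1*13^1 * 21599^1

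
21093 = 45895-24802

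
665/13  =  665/13 = 51.15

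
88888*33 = 2933304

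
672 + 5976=6648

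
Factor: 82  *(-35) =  - 2870=- 2^1*5^1*7^1*41^1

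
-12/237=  - 1 + 75/79 = - 0.05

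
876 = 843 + 33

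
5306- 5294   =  12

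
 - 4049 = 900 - 4949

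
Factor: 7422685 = 5^1 * 1484537^1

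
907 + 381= 1288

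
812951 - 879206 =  -66255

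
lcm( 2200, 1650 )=6600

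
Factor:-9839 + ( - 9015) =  - 18854=- 2^1*11^1 * 857^1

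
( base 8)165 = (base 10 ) 117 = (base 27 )49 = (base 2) 1110101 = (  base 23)52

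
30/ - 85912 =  - 1 + 42941/42956 = -  0.00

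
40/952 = 5/119 = 0.04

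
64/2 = 32 = 32.00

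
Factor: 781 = 11^1*71^1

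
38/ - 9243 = - 38/9243= -0.00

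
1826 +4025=5851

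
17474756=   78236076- 60761320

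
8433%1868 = 961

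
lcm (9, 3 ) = 9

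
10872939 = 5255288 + 5617651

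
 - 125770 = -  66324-59446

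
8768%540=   128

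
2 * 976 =1952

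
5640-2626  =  3014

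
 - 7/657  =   - 1 + 650/657 = -  0.01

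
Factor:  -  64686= - 2^1*3^1*10781^1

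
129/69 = 43/23 = 1.87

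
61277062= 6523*9394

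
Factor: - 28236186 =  - 2^1 *3^2*11^1*142607^1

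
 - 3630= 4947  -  8577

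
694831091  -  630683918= 64147173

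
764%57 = 23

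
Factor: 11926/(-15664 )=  - 67/88 = - 2^ ( - 3)*11^( - 1 )*67^1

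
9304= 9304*1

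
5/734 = 5/734 = 0.01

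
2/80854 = 1/40427  =  0.00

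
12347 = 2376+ 9971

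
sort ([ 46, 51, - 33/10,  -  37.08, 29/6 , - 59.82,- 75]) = [  -  75, - 59.82, - 37.08, - 33/10,29/6, 46,51] 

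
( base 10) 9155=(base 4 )2033003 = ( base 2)10001111000011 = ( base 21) kfk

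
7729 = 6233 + 1496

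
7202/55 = 7202/55 =130.95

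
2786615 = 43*64805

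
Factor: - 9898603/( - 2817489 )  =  3^( - 1) * 11^1 *13^1*43^( - 1 )*21841^( - 1)*69221^1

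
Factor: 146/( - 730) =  - 5^( - 1 ) = - 1/5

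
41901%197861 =41901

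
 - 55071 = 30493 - 85564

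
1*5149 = 5149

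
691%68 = 11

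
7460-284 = 7176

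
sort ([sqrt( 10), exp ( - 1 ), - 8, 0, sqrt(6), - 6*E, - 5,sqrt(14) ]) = [ - 6*E, - 8, - 5, 0,  exp ( - 1 ),sqrt( 6 ), sqrt( 10 ), sqrt(14 )]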